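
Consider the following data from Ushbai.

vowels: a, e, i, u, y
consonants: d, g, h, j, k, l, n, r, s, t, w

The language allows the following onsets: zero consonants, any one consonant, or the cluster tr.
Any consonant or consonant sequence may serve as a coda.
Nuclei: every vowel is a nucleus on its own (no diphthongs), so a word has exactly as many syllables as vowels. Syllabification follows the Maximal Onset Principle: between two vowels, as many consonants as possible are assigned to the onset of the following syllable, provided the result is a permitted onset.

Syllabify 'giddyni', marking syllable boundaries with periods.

gid.dy.ni

Vowels present: i, y, i; each is a nucleus, giving 3 syllables.
Between /i/ (V1) and /y/ (V2): cluster /dd/ — the longest permitted-onset suffix is /d/; onset = /d/, preceding coda = /d/.
Between /y/ (V2) and /i/ (V3): /n/ is a single consonant, so it becomes the next onset.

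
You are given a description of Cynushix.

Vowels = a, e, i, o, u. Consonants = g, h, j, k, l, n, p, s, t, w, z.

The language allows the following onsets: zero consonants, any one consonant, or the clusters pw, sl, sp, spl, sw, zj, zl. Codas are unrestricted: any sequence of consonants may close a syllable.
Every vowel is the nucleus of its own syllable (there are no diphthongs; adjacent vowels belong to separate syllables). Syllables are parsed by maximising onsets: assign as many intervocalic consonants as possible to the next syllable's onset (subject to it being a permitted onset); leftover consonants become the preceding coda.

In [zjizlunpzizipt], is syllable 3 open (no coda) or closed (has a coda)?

The vowels are i, u, i, i — 4 nuclei, so 4 syllables.
Between /i/ (V1) and /u/ (V2): /zl/ — entire cluster is a permitted onset → onset /zl/, coda ∅.
Between /u/ (V2) and /i/ (V3): /npz/; trying suffixes from longest down, /z/ is the first permitted one, so coda /np/ | onset /z/.
Between /i/ (V3) and /i/ (V4): /z/ is a single consonant, so it becomes the next onset.
Putting it together: zji.zlunp.zi.zipt.
Syllable 3 is /zi/; it ends in its nucleus with no coda, so it is open.

open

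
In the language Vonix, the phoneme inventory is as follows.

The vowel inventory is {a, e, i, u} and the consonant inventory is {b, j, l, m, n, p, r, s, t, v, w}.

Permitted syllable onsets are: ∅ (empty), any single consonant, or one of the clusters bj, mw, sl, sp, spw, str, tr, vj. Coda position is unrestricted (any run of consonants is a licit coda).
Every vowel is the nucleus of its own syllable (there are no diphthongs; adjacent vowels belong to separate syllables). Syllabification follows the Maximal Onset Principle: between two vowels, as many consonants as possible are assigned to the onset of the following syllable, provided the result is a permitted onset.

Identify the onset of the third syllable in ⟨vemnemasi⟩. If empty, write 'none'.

Vowels present: e, e, a, i; each is a nucleus, giving 4 syllables.
Between /e/ (V1) and /e/ (V2): /mn/ splits as /m/ + /n/ (/n/ is the longest suffix that is a licit onset).
Between /e/ (V2) and /a/ (V3): just /m/ — single C goes to the following onset.
Between /a/ (V3) and /i/ (V4): just /s/ — single C goes to the following onset.
So the parse is vem.ne.ma.si.
Syllable 3 is /ma/: onset /m/, nucleus /a/, coda ∅.

m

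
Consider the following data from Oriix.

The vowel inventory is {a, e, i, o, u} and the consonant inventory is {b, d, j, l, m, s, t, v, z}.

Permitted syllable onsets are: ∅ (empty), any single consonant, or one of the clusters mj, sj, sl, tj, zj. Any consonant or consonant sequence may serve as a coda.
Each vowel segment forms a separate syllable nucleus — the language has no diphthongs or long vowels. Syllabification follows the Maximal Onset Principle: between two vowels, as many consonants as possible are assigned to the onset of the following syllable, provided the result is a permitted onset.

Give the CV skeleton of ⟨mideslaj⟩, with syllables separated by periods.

Nuclei (vowels): i, e, a → 3 syllables.
V1 /i/ – V2 /e/: just /d/ — single C goes to the following onset.
V2 /e/ – V3 /a/: /sl/ — entire cluster is a permitted onset → onset /sl/, coda ∅.
Result: mi.de.slaj.
Mapping each syllable to C/V: /mi/ → CV, /de/ → CV, /slaj/ → CCVC.

CV.CV.CCVC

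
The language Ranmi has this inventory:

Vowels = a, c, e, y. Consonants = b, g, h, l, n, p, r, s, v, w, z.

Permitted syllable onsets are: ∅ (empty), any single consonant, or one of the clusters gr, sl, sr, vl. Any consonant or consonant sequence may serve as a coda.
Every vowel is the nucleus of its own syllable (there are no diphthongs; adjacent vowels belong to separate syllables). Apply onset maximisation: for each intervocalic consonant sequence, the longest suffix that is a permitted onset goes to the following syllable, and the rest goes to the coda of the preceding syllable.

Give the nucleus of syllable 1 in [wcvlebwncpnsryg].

Nuclei (vowels): c, e, c, y → 4 syllables.
The first nucleus (vowel 1 from the left) is /c/.

c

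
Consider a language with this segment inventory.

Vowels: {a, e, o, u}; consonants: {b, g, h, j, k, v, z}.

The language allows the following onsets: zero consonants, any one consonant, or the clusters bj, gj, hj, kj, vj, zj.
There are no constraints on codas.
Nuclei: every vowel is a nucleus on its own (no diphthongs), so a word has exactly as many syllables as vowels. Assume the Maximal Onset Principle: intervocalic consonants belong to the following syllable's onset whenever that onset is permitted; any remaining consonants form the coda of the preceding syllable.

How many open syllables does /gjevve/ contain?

Nuclei (vowels): e, e → 2 syllables.
/e…e/ gap (V1→V2): /vv/; trying suffixes from longest down, /v/ is the first permitted one, so coda /v/ | onset /v/.
Putting it together: gjev.ve.
Classifying each syllable: /gjev/ (closed), /ve/ (open).
Open syllables: 1.

1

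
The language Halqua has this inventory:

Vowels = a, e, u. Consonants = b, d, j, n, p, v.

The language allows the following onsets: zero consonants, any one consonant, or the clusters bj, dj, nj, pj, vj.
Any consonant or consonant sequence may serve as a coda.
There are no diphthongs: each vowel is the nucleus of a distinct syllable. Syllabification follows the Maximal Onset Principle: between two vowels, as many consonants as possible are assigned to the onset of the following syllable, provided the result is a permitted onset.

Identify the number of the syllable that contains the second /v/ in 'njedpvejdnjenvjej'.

4

The vowels are e, e, e, e — 4 nuclei, so 4 syllables.
Between /e/ (V1) and /e/ (V2): /dpv/ splits as /dp/ + /v/ (/v/ is the longest suffix that is a licit onset).
Between /e/ (V2) and /e/ (V3): /jdnj/ splits as /jd/ + /nj/ (/nj/ is the longest suffix that is a licit onset).
Between /e/ (V3) and /e/ (V4): cluster /nvj/ — the longest permitted-onset suffix is /vj/; onset = /vj/, preceding coda = /n/.
Syllabification: njedp.vejd.njen.vjej.
The second /v/ is in the onset of syllable 4 (/vjej/).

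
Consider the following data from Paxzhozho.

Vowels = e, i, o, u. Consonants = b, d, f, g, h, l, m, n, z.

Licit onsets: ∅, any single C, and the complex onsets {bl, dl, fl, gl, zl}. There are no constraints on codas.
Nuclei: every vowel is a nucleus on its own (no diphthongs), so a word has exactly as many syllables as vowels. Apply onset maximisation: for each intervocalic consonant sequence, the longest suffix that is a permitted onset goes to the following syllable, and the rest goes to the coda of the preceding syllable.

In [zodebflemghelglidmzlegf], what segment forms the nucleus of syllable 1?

Vowels present: o, e, e, e, i, e; each is a nucleus, giving 6 syllables.
The first nucleus (vowel 1 from the left) is /o/.

o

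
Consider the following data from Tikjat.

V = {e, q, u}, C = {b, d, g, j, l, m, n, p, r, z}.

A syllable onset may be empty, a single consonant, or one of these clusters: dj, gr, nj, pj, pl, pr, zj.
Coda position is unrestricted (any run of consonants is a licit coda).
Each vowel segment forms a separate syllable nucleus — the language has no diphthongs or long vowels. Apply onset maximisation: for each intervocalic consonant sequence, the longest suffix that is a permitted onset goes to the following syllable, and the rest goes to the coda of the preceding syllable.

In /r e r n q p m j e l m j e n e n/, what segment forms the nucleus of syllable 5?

e

Nuclei (vowels): e, q, e, e, e → 5 syllables.
The fifth nucleus (vowel 5 from the left) is /e/.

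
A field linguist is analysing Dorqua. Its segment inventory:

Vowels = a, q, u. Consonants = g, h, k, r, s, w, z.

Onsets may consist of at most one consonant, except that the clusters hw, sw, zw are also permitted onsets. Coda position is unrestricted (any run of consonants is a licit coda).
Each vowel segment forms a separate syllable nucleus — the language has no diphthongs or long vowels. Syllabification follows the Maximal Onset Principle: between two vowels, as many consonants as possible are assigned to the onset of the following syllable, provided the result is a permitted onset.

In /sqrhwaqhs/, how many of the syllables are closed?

The vowels are q, a, q — 3 nuclei, so 3 syllables.
/q…a/ gap (V1→V2): /rhw/ — longest licit onset from the right is /hw/, leaving /r/ as coda.
/a…q/ gap (V2→V3): hiatus — the boundary sits between the two vowels.
Syllabification: sqr.hwa.qhs.
Classifying each syllable: /sqr/ (closed), /hwa/ (open), /qhs/ (closed).
Closed syllables: 2.

2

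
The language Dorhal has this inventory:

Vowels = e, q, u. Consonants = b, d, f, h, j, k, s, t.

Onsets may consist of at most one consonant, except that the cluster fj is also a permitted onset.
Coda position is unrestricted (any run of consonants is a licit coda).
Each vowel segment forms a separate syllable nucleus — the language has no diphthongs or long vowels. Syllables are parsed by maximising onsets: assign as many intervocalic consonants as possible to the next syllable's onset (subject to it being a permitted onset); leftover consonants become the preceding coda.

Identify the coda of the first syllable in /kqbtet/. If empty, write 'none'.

b

The vowels are q, e — 2 nuclei, so 2 syllables.
Between /q/ (V1) and /e/ (V2): /bt/; trying suffixes from longest down, /t/ is the first permitted one, so coda /b/ | onset /t/.
Syllabification: kqb.tet.
Syllable 1 is /kqb/: onset /k/, nucleus /q/, coda /b/.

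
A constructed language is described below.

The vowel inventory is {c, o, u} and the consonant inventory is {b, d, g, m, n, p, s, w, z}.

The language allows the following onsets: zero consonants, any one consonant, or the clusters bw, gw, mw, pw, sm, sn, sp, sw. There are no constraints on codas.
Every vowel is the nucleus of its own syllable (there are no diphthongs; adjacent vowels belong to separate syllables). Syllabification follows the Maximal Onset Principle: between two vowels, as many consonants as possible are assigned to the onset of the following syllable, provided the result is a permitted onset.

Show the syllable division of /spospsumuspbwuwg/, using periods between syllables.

sposp.su.musp.bwuwg

The vowels are o, u, u, u — 4 nuclei, so 4 syllables.
V1 /o/ – V2 /u/: /sps/ splits as /sp/ + /s/ (/s/ is the longest suffix that is a licit onset).
V2 /u/ – V3 /u/: /m/ is a single consonant, so it becomes the next onset.
V3 /u/ – V4 /u/: /spbw/ — longest licit onset from the right is /bw/, leaving /sp/ as coda.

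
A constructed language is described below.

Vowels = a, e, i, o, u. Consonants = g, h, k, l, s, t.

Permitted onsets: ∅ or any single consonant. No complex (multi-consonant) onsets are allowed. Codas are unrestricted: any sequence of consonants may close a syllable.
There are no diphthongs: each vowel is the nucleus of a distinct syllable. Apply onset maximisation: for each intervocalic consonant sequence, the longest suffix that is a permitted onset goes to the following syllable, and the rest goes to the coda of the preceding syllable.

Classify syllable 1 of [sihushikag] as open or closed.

open

Nuclei (vowels): i, u, i, a → 4 syllables.
σ1/σ2 boundary: just /h/ — single C goes to the following onset.
σ2/σ3 boundary: cluster /sh/ — the longest permitted-onset suffix is /h/; onset = /h/, preceding coda = /s/.
σ3/σ4 boundary: just /k/ — single C goes to the following onset.
Syllabification: si.hus.hi.kag.
Syllable 1 is /si/; it ends in its nucleus with no coda, so it is open.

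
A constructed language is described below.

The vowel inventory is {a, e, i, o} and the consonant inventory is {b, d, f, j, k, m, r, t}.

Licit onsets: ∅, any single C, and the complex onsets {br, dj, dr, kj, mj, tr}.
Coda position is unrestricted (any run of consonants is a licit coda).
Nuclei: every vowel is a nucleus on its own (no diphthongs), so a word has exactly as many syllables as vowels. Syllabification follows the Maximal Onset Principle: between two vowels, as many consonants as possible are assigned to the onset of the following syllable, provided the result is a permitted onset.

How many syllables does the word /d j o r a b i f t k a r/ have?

4

Nuclei (vowels): o, a, i, a → 4 syllables.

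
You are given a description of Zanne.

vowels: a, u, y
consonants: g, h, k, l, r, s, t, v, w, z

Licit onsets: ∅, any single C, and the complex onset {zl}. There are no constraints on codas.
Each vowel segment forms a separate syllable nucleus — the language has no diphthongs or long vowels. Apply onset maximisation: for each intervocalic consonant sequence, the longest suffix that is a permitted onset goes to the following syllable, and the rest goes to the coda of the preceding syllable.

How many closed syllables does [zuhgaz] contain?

2

The vowels are u, a — 2 nuclei, so 2 syllables.
V1 /u/ – V2 /a/: /hg/ — longest licit onset from the right is /g/, leaving /h/ as coda.
So the parse is zuh.gaz.
Classifying each syllable: /zuh/ (closed), /gaz/ (closed).
Closed syllables: 2.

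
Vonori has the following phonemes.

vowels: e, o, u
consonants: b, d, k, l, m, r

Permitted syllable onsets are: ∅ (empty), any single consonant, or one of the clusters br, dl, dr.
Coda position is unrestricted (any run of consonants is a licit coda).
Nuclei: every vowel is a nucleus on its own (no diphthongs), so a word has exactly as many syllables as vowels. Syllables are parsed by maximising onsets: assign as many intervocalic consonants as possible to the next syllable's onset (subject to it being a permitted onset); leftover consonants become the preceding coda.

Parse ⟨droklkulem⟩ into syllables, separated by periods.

drokl.ku.lem

Vowels present: o, u, e; each is a nucleus, giving 3 syllables.
V1 /o/ – V2 /u/: /klk/ splits as /kl/ + /k/ (/k/ is the longest suffix that is a licit onset).
V2 /u/ – V3 /e/: just /l/ — single C goes to the following onset.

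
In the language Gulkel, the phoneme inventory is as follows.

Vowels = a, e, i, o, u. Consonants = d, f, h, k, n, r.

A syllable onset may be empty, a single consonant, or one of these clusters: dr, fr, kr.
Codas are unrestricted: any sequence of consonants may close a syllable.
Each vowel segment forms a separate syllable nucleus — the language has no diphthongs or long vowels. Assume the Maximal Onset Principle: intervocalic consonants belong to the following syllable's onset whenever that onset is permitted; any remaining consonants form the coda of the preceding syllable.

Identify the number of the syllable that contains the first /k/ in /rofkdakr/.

Nuclei (vowels): o, a → 2 syllables.
V1 /o/ – V2 /a/: /fkd/; trying suffixes from longest down, /d/ is the first permitted one, so coda /fk/ | onset /d/.
Syllabification: rofk.dakr.
The first /k/ is in the coda of syllable 1 (/rofk/).

1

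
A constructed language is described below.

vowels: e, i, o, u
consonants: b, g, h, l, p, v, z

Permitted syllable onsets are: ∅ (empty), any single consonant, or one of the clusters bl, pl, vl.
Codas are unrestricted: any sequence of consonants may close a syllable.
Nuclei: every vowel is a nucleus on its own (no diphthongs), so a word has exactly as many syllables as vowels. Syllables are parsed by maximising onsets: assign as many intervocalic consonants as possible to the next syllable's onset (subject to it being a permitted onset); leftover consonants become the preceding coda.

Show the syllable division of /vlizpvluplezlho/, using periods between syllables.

vlizp.vlu.plezl.ho

Vowels present: i, u, e, o; each is a nucleus, giving 4 syllables.
Between /i/ (V1) and /u/ (V2): /zpvl/; trying suffixes from longest down, /vl/ is the first permitted one, so coda /zp/ | onset /vl/.
Between /u/ (V2) and /e/ (V3): /pl/ — entire cluster is a permitted onset → onset /pl/, coda ∅.
Between /e/ (V3) and /o/ (V4): /zlh/ splits as /zl/ + /h/ (/h/ is the longest suffix that is a licit onset).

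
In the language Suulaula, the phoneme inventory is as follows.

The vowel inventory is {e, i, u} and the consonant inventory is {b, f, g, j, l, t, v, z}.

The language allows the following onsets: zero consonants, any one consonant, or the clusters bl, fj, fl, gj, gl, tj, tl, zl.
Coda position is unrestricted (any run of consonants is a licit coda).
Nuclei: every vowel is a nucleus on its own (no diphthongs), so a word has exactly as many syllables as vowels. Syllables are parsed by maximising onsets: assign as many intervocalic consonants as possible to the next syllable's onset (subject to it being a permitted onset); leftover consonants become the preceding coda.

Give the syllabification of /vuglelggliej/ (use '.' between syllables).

vu.glelg.gli.ej

The vowels are u, e, i, e — 4 nuclei, so 4 syllables.
V1 /u/ – V2 /e/: /gl/ is a licit onset in full, so it all attaches to the next syllable.
V2 /e/ – V3 /i/: cluster /lggl/ — the longest permitted-onset suffix is /gl/; onset = /gl/, preceding coda = /lg/.
V3 /i/ – V4 /e/: no consonants, so the boundary falls immediately after /i/.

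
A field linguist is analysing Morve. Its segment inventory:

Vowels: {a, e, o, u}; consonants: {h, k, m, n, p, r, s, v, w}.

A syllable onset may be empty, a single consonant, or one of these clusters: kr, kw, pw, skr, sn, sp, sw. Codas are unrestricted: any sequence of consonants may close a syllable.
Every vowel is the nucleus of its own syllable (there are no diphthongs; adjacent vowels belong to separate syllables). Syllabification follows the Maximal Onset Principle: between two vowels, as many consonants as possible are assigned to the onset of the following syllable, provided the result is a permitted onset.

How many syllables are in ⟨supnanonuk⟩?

Nuclei (vowels): u, a, o, u → 4 syllables.

4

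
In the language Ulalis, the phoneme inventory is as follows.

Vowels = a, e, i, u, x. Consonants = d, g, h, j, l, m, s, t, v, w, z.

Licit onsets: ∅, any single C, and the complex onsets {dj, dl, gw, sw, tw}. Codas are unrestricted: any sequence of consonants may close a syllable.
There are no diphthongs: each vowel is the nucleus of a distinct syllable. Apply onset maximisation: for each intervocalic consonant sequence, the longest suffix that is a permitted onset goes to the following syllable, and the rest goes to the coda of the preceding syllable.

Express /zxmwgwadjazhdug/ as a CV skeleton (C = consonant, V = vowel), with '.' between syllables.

Nuclei (vowels): x, a, a, u → 4 syllables.
Between /x/ (V1) and /a/ (V2): /mwgw/; trying suffixes from longest down, /gw/ is the first permitted one, so coda /mw/ | onset /gw/.
Between /a/ (V2) and /a/ (V3): cluster /dj/ — /dj/ is itself a permitted onset, so the whole cluster goes right; preceding coda = ∅.
Between /a/ (V3) and /u/ (V4): /zhd/ splits as /zh/ + /d/ (/d/ is the longest suffix that is a licit onset).
Putting it together: zxmw.gwa.djazh.dug.
Mapping each syllable to C/V: /zxmw/ → CVCC, /gwa/ → CCV, /djazh/ → CCVCC, /dug/ → CVC.

CVCC.CCV.CCVCC.CVC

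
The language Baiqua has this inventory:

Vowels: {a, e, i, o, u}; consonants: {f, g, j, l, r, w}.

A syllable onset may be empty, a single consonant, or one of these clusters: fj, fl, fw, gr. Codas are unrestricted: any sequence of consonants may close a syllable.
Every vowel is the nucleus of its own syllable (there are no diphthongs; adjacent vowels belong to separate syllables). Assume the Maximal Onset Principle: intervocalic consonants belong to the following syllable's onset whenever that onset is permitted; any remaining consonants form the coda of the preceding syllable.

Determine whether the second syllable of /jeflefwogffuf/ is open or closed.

Vowels present: e, e, o, u; each is a nucleus, giving 4 syllables.
Between /e/ (V1) and /e/ (V2): /fl/ is a licit onset in full, so it all attaches to the next syllable.
Between /e/ (V2) and /o/ (V3): /fw/ is a licit onset in full, so it all attaches to the next syllable.
Between /o/ (V3) and /u/ (V4): /gff/ splits as /gf/ + /f/ (/f/ is the longest suffix that is a licit onset).
So the parse is je.fle.fwogf.fuf.
Syllable 2 is /fle/; it ends in its nucleus with no coda, so it is open.

open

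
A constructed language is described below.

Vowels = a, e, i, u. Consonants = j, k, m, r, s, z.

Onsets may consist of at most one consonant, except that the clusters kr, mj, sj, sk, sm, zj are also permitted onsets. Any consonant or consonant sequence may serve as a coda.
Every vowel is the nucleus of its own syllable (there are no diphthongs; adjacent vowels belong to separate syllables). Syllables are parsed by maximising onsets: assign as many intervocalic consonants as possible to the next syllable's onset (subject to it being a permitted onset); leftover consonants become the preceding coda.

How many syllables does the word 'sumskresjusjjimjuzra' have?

Vowels present: u, e, u, i, u, a; each is a nucleus, giving 6 syllables.

6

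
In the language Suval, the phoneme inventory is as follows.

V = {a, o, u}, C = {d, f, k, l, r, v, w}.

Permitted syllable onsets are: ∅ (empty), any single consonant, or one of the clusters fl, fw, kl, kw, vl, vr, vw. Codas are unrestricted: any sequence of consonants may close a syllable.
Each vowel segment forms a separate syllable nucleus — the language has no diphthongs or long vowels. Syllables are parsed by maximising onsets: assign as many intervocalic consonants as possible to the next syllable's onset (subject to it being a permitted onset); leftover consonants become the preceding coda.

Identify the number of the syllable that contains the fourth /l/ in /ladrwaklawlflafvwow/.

4

The vowels are a, a, a, a, o — 5 nuclei, so 5 syllables.
/a…a/ gap (V1→V2): cluster /drw/ — the longest permitted-onset suffix is /w/; onset = /w/, preceding coda = /dr/.
/a…a/ gap (V2→V3): /kl/ — entire cluster is a permitted onset → onset /kl/, coda ∅.
/a…a/ gap (V3→V4): /wlfl/ splits as /wl/ + /fl/ (/fl/ is the longest suffix that is a licit onset).
/a…o/ gap (V4→V5): cluster /fvw/ — the longest permitted-onset suffix is /vw/; onset = /vw/, preceding coda = /f/.
Syllabification: ladr.wa.klawl.flaf.vwow.
The fourth /l/ is in the onset of syllable 4 (/flaf/).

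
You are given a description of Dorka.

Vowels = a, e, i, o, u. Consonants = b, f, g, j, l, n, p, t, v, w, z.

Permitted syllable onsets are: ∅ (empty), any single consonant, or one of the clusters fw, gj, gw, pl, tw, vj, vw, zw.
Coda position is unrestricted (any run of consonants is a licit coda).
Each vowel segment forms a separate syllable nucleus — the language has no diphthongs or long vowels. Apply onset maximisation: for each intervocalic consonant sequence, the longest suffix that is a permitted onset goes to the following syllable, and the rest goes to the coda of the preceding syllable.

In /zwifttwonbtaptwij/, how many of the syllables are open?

The vowels are i, o, a, i — 4 nuclei, so 4 syllables.
V1 /i/ – V2 /o/: cluster /fttw/ — the longest permitted-onset suffix is /tw/; onset = /tw/, preceding coda = /ft/.
V2 /o/ – V3 /a/: cluster /nbt/ — the longest permitted-onset suffix is /t/; onset = /t/, preceding coda = /nb/.
V3 /a/ – V4 /i/: /ptw/ — longest licit onset from the right is /tw/, leaving /p/ as coda.
Result: zwift.twonb.tap.twij.
Classifying each syllable: /zwift/ (closed), /twonb/ (closed), /tap/ (closed), /twij/ (closed).
Open syllables: 0.

0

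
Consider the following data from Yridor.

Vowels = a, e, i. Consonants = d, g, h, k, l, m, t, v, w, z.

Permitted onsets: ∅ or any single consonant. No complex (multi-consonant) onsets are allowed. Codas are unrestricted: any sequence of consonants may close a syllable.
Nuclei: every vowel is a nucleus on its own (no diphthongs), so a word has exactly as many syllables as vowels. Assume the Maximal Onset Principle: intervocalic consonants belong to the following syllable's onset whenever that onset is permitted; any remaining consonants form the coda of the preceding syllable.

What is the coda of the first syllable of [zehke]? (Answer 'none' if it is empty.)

The vowels are e, e — 2 nuclei, so 2 syllables.
V1 /e/ – V2 /e/: cluster /hk/ — the longest permitted-onset suffix is /k/; onset = /k/, preceding coda = /h/.
Result: zeh.ke.
Syllable 1 is /zeh/: onset /z/, nucleus /e/, coda /h/.

h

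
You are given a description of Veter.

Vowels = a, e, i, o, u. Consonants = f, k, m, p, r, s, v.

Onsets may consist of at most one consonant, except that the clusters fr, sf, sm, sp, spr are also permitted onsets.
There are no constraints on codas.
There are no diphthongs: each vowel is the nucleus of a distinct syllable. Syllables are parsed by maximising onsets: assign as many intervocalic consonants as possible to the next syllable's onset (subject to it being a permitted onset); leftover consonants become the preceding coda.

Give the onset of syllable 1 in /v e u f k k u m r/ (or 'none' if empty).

Nuclei (vowels): e, u, u → 3 syllables.
σ1/σ2 boundary: nothing intervenes; syllable break is V.V.
σ2/σ3 boundary: cluster /fkk/ — the longest permitted-onset suffix is /k/; onset = /k/, preceding coda = /fk/.
Syllabification: ve.ufk.kumr.
Syllable 1 is /ve/: onset /v/, nucleus /e/, coda ∅.

v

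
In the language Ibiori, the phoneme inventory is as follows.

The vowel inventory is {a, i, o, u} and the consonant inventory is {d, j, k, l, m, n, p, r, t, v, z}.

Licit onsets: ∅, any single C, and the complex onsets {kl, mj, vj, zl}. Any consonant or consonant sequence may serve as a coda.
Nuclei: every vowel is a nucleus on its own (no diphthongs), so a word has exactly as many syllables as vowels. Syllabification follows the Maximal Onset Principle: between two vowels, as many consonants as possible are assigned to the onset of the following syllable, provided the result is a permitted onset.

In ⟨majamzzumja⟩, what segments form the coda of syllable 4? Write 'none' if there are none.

none

The vowels are a, a, u, a — 4 nuclei, so 4 syllables.
Between /a/ (V1) and /a/ (V2): /j/ is a single consonant, so it becomes the next onset.
Between /a/ (V2) and /u/ (V3): /mzz/ splits as /mz/ + /z/ (/z/ is the longest suffix that is a licit onset).
Between /u/ (V3) and /a/ (V4): /mj/ is a licit onset in full, so it all attaches to the next syllable.
So the parse is ma.jamz.zu.mja.
Syllable 4 is /mja/: onset /mj/, nucleus /a/, coda ∅.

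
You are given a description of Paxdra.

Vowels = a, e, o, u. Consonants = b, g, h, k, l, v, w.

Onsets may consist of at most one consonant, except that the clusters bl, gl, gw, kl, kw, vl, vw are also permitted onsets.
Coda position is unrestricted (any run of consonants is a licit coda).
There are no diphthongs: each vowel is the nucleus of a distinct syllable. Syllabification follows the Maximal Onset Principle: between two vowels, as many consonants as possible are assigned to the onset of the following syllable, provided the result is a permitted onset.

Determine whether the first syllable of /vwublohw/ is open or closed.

open

Vowels present: u, o; each is a nucleus, giving 2 syllables.
Between /u/ (V1) and /o/ (V2): /bl/ is a licit onset in full, so it all attaches to the next syllable.
Putting it together: vwu.blohw.
Syllable 1 is /vwu/; it ends in its nucleus with no coda, so it is open.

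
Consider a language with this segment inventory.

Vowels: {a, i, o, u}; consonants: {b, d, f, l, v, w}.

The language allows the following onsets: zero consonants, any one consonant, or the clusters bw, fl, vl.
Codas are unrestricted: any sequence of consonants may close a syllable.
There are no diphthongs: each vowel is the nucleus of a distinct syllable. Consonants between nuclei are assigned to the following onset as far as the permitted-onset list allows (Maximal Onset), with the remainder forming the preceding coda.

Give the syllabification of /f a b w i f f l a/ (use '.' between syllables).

The vowels are a, i, a — 3 nuclei, so 3 syllables.
σ1/σ2 boundary: cluster /bw/ — /bw/ is itself a permitted onset, so the whole cluster goes right; preceding coda = ∅.
σ2/σ3 boundary: /ffl/ splits as /f/ + /fl/ (/fl/ is the longest suffix that is a licit onset).

fa.bwif.fla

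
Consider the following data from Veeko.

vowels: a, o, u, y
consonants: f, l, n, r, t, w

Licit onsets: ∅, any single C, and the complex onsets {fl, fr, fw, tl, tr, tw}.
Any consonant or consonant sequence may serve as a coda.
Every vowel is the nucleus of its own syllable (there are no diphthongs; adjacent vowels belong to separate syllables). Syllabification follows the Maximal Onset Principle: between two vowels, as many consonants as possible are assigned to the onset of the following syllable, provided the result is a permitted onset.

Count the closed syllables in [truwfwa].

Nuclei (vowels): u, a → 2 syllables.
V1 /u/ – V2 /a/: /wfw/ — longest licit onset from the right is /fw/, leaving /w/ as coda.
Syllabification: truw.fwa.
Classifying each syllable: /truw/ (closed), /fwa/ (open).
Closed syllables: 1.

1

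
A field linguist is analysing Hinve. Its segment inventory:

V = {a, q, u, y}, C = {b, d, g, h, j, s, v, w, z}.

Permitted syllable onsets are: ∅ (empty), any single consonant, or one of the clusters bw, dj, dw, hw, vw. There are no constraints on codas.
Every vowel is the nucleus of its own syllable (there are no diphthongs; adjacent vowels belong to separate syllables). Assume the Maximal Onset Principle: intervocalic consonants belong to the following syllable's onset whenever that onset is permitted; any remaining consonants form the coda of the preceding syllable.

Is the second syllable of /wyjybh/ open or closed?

The vowels are y, y — 2 nuclei, so 2 syllables.
/y…y/ gap (V1→V2): /j/ → onset of the next syllable (single consonants are always licit onsets).
Result: wy.jybh.
Syllable 2 is /jybh/ with coda /bh/, so it is closed.

closed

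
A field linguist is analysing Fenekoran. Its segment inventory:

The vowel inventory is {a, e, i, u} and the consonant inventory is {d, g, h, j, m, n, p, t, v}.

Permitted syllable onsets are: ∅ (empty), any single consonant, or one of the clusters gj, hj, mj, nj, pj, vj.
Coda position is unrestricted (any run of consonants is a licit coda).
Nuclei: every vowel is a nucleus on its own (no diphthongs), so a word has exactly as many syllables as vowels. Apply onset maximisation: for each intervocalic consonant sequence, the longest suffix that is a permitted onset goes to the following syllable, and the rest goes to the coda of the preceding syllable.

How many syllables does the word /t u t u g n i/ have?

3

The vowels are u, u, i — 3 nuclei, so 3 syllables.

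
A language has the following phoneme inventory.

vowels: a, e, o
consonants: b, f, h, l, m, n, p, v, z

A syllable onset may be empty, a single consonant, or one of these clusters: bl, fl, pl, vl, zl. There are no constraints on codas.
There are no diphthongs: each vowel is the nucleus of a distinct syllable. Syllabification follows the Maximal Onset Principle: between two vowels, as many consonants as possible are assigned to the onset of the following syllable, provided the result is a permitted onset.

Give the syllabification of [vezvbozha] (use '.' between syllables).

Nuclei (vowels): e, o, a → 3 syllables.
Between /e/ (V1) and /o/ (V2): cluster /zvb/ — the longest permitted-onset suffix is /b/; onset = /b/, preceding coda = /zv/.
Between /o/ (V2) and /a/ (V3): /zh/; trying suffixes from longest down, /h/ is the first permitted one, so coda /z/ | onset /h/.

vezv.boz.ha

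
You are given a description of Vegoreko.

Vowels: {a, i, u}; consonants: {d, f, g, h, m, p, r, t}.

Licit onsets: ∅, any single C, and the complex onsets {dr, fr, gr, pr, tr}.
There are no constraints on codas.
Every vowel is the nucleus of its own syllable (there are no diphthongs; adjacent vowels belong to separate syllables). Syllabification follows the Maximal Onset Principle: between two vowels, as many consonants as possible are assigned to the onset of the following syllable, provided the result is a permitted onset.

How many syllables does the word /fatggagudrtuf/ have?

4

Vowels present: a, a, u, u; each is a nucleus, giving 4 syllables.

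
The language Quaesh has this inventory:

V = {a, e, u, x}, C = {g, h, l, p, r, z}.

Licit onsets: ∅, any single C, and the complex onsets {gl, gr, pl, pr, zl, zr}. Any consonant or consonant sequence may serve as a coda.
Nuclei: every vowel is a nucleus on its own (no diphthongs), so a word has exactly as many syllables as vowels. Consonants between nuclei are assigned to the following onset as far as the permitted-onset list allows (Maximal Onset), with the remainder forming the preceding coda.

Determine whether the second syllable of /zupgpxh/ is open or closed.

Nuclei (vowels): u, x → 2 syllables.
Between /u/ (V1) and /x/ (V2): /pgp/; trying suffixes from longest down, /p/ is the first permitted one, so coda /pg/ | onset /p/.
Putting it together: zupg.pxh.
Syllable 2 is /pxh/ with coda /h/, so it is closed.

closed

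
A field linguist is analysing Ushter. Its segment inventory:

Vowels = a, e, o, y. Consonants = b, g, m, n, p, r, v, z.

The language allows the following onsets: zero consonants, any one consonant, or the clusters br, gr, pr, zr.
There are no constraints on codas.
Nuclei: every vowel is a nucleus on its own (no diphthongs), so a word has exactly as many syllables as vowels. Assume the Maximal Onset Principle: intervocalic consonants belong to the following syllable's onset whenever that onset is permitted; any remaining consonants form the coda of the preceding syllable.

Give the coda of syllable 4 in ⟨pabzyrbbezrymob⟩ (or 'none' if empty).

The vowels are a, y, e, y, o — 5 nuclei, so 5 syllables.
/a…y/ gap (V1→V2): /bz/ — longest licit onset from the right is /z/, leaving /b/ as coda.
/y…e/ gap (V2→V3): /rbb/; trying suffixes from longest down, /b/ is the first permitted one, so coda /rb/ | onset /b/.
/e…y/ gap (V3→V4): /zr/ is a licit onset in full, so it all attaches to the next syllable.
/y…o/ gap (V4→V5): just /m/ — single C goes to the following onset.
So the parse is pab.zyrb.be.zry.mob.
Syllable 4 is /zry/: onset /zr/, nucleus /y/, coda ∅.

none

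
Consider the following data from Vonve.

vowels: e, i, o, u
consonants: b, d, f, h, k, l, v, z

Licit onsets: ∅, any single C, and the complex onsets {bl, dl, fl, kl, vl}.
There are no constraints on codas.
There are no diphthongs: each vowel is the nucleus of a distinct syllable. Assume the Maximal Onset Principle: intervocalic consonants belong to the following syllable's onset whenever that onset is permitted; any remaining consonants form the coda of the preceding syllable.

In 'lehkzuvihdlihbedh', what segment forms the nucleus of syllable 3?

Vowels present: e, u, i, i, e; each is a nucleus, giving 5 syllables.
The third nucleus (vowel 3 from the left) is /i/.

i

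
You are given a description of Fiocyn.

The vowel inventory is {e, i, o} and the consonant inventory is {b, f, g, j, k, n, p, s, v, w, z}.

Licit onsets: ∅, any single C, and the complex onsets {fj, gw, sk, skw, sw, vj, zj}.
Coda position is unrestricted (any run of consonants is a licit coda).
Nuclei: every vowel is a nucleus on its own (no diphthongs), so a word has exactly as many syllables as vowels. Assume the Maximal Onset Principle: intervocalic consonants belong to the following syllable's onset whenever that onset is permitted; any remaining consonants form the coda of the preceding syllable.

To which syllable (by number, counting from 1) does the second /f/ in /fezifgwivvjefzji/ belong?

2

The vowels are e, i, i, e, i — 5 nuclei, so 5 syllables.
Between /e/ (V1) and /i/ (V2): /z/ is a single consonant, so it becomes the next onset.
Between /i/ (V2) and /i/ (V3): /fgw/ — longest licit onset from the right is /gw/, leaving /f/ as coda.
Between /i/ (V3) and /e/ (V4): /vvj/ splits as /v/ + /vj/ (/vj/ is the longest suffix that is a licit onset).
Between /e/ (V4) and /i/ (V5): cluster /fzj/ — the longest permitted-onset suffix is /zj/; onset = /zj/, preceding coda = /f/.
Syllabification: fe.zif.gwiv.vjef.zji.
The second /f/ is in the coda of syllable 2 (/zif/).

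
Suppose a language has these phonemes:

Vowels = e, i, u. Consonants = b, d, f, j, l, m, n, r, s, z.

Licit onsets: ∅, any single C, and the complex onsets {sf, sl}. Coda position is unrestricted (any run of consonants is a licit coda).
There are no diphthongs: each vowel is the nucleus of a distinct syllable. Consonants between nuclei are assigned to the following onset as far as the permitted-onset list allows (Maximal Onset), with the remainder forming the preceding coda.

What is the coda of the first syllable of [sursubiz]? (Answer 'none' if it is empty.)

r

The vowels are u, u, i — 3 nuclei, so 3 syllables.
V1 /u/ – V2 /u/: /rs/ — longest licit onset from the right is /s/, leaving /r/ as coda.
V2 /u/ – V3 /i/: just /b/ — single C goes to the following onset.
Putting it together: sur.su.biz.
Syllable 1 is /sur/: onset /s/, nucleus /u/, coda /r/.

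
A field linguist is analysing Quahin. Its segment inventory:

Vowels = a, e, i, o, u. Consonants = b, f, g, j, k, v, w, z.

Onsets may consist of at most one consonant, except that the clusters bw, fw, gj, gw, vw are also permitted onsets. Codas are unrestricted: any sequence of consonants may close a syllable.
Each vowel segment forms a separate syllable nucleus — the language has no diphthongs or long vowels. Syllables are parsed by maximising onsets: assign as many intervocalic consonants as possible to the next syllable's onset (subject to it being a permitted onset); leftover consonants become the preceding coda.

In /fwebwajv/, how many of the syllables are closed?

1

Nuclei (vowels): e, a → 2 syllables.
/e…a/ gap (V1→V2): cluster /bw/ — /bw/ is itself a permitted onset, so the whole cluster goes right; preceding coda = ∅.
Result: fwe.bwajv.
Classifying each syllable: /fwe/ (open), /bwajv/ (closed).
Closed syllables: 1.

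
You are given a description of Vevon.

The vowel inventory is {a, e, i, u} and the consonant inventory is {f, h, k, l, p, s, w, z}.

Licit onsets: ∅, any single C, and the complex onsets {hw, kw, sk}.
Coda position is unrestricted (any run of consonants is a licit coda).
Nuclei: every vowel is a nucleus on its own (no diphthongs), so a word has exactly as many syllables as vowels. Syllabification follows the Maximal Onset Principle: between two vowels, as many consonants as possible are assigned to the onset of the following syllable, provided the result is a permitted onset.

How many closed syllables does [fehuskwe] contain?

1

Nuclei (vowels): e, u, e → 3 syllables.
V1 /e/ – V2 /u/: just /h/ — single C goes to the following onset.
V2 /u/ – V3 /e/: /skw/ splits as /s/ + /kw/ (/kw/ is the longest suffix that is a licit onset).
Result: fe.hus.kwe.
Classifying each syllable: /fe/ (open), /hus/ (closed), /kwe/ (open).
Closed syllables: 1.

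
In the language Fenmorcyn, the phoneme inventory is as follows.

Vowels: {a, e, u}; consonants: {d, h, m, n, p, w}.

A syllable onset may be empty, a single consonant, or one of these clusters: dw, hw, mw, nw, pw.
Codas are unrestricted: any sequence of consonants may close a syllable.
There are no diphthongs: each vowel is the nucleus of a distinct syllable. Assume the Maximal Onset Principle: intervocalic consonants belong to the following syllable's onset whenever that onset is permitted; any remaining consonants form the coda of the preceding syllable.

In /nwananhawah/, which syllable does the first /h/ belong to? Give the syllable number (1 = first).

3

Vowels present: a, a, a, a; each is a nucleus, giving 4 syllables.
V1 /a/ – V2 /a/: /n/ → onset of the next syllable (single consonants are always licit onsets).
V2 /a/ – V3 /a/: /nh/ — longest licit onset from the right is /h/, leaving /n/ as coda.
V3 /a/ – V4 /a/: /w/ is a single consonant, so it becomes the next onset.
So the parse is nwa.nan.ha.wah.
The first /h/ is in the onset of syllable 3 (/ha/).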